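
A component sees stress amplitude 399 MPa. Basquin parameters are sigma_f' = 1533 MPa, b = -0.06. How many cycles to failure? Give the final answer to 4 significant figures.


sigma_a = sigma_f' * (2*Nf)^b
2*Nf = (sigma_a / sigma_f')^(1/b)
2*Nf = (399 / 1533)^(1/-0.06)
2*Nf = 5.53122e+09
Nf = 2.766e+09 cycles


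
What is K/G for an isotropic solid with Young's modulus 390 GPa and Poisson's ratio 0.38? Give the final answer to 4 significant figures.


G = E / (2*(1+nu))
G = 390 / (2*(1+0.38)) = 141.304 GPa
K = E / (3*(1-2*nu))
K = 390 / (3*(1-2*0.38)) = 541.667 GPa
K/G = 541.667 / 141.304 = 3.833


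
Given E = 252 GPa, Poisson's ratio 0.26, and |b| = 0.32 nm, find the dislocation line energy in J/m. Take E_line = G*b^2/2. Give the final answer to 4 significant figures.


Step 1: G = E / (2*(1+nu))
G = 252 / (2*(1+0.26)) = 100 GPa = 1e+11 Pa
Step 2: E_line = G*b^2/2
b = 0.32 nm = 3.2e-10 m
E_line = 0.5 * 1e+11 * (3.2e-10)^2 = 5.12e-09 J/m


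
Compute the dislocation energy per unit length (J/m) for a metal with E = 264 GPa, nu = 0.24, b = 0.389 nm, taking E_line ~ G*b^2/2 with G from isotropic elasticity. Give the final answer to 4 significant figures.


Step 1: G = E / (2*(1+nu))
G = 264 / (2*(1+0.24)) = 106.452 GPa = 1.06452e+11 Pa
Step 2: E_line = G*b^2/2
b = 0.389 nm = 3.89e-10 m
E_line = 0.5 * 1.06452e+11 * (3.89e-10)^2 = 8.054e-09 J/m


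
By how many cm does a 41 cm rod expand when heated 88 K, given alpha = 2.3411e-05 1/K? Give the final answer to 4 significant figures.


dL = L0 * alpha * dT
dL = 41 * 2.3411e-05 * 88
dL = 0.08447 cm


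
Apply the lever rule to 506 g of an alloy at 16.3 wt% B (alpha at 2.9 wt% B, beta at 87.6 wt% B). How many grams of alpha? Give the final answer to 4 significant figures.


f_alpha = (C_beta - C0) / (C_beta - C_alpha)
f_alpha = (87.6 - 16.3) / (87.6 - 2.9) = 0.841795
m_alpha = f_alpha * m_total = 0.841795 * 506 = 425.9 g


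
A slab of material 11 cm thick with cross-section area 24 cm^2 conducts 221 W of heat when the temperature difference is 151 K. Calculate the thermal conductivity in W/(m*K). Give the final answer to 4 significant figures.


k = Q*L / (A*dT)
L = 0.11 m, A = 2.4e-03 m^2
k = 221 * 0.11 / (2.4e-03 * 151)
k = 67.08 W/(m*K)


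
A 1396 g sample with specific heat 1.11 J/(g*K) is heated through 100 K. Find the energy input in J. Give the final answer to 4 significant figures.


Q = m * cp * dT
Q = 1396 * 1.11 * 100
Q = 155000 J


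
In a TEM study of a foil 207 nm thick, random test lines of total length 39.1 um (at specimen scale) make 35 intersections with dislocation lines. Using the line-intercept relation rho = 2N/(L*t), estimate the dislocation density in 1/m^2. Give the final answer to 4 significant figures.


rho = 2N / (L * t)
L = 39.1 um = 3.91e-05 m, t = 207 nm = 2.07e-07 m
rho = 2 * 35 / (3.91e-05 * 2.07e-07)
rho = 8.649e+12 1/m^2


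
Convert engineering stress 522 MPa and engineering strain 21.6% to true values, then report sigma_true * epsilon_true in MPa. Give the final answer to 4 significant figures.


sigma_true = sigma_eng * (1 + epsilon_eng)
sigma_true = 522 * (1 + 0.216) = 634.752 MPa
epsilon_true = ln(1 + epsilon_eng)
epsilon_true = ln(1 + 0.216) = 0.195567
sigma_true * epsilon_true = 634.752 * 0.195567 = 124.1 MPa


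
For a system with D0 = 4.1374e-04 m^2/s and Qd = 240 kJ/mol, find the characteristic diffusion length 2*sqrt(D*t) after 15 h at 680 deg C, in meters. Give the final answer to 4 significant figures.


Step 1: D = D0 * exp(-Qd/(R*T))
T = 953.15 K
D = 4.1374e-04 * exp(-240e3 / (8.314 * 953.15)) = 2.909e-17 m^2/s
Step 2: L = 2*sqrt(D*t)
t = 15 h = 54000 s
L = 2*sqrt(2.909e-17 * 54000) = 2.507e-06 m


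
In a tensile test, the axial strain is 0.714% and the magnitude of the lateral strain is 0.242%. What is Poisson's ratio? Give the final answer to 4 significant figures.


nu = -epsilon_lat / epsilon_axial
Lateral strain is contraction (negative), so using magnitudes:
nu = 0.242 / 0.714
nu = 0.3389


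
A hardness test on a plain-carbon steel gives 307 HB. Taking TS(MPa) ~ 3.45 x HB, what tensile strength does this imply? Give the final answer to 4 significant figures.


TS (MPa) = 3.45 * HB
TS = 3.45 * 307
TS = 1059 MPa


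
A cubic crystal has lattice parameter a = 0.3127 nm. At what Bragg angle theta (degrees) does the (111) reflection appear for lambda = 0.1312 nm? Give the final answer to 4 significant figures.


d = a / sqrt(h^2+k^2+l^2)
d = 0.3127 / sqrt(3) = 0.180537 nm
lambda = 2*d*sin(theta)  =>  sin(theta) = lambda / (2*d)
sin(theta) = 0.1312 / (2 * 0.180537) = 0.36336
theta = 21.31 deg


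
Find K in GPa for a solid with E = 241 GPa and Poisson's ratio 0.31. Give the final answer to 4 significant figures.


K = E / (3*(1-2*nu))
K = 241 / (3*(1-2*0.31))
K = 211.4 GPa


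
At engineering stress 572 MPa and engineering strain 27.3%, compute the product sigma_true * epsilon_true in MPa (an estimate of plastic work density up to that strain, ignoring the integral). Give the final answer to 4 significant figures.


sigma_true = sigma_eng * (1 + epsilon_eng)
sigma_true = 572 * (1 + 0.273) = 728.156 MPa
epsilon_true = ln(1 + epsilon_eng)
epsilon_true = ln(1 + 0.273) = 0.241376
sigma_true * epsilon_true = 728.156 * 0.241376 = 175.8 MPa


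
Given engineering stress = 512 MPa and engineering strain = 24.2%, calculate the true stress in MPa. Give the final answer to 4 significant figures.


sigma_true = sigma_eng * (1 + epsilon_eng)
sigma_true = 512 * (1 + 0.242)
sigma_true = 635.9 MPa


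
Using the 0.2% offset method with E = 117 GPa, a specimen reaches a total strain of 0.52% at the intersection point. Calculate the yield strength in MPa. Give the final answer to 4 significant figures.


Offset strain = 0.002
Elastic strain at yield = total_strain - offset = 5.2e-03 - 0.002 = 3.2e-03
sigma_y = E * elastic_strain = 117000 * 3.2e-03
sigma_y = 374.4 MPa


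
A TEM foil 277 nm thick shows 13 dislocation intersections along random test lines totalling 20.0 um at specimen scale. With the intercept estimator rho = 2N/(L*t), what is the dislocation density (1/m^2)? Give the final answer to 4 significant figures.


rho = 2N / (L * t)
L = 20.0 um = 2e-05 m, t = 277 nm = 2.77e-07 m
rho = 2 * 13 / (2e-05 * 2.77e-07)
rho = 4.693e+12 1/m^2


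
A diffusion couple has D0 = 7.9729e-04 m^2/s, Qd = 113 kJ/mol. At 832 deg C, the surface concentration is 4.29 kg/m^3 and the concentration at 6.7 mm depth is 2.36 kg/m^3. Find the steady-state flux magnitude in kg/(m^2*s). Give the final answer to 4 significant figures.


Step 1: D = D0 * exp(-Qd/(R*T))
T = 832 + 273.15 = 1105.15 K
D = 7.9729e-04 * exp(-113e3 / (8.314 * 1105.15)) = 3.63502e-09 m^2/s
Step 2: J = D * (C1 - C2) / dx
J = 3.63502e-09 * (4.29 - 2.36) / 6.7e-03
J = 1.047e-06 kg/(m^2*s)


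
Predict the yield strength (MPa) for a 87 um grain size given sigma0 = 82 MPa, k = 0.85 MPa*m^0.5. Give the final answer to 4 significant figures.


sigma_y = sigma0 + k / sqrt(d)
d = 87 um = 8.7e-05 m
sigma_y = 82 + 0.85 / sqrt(8.7e-05)
sigma_y = 173.1 MPa


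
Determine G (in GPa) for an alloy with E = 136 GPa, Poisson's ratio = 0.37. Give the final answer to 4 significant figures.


G = E / (2*(1+nu))
G = 136 / (2*(1+0.37))
G = 49.64 GPa


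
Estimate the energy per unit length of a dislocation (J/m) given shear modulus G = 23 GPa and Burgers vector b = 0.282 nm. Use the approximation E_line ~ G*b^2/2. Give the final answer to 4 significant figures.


E = G*b^2/2
b = 0.282 nm = 2.82e-10 m
G = 23 GPa = 2.3e+10 Pa
E = 0.5 * 2.3e+10 * (2.82e-10)^2
E = 9.145e-10 J/m


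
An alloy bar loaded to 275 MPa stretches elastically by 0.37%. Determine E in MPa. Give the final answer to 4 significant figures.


E = sigma / epsilon
epsilon = 0.37% = 3.7e-03
E = 275 / 3.7e-03
E = 74320 MPa


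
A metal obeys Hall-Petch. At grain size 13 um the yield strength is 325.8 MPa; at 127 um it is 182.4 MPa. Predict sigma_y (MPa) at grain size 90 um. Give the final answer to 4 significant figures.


sigma_y = sigma0 + k / sqrt(d)
1/sqrt(d1) = 1/sqrt(1.3e-05) = 277.35;  1/sqrt(d2) = 88.7357
k = (sigma1 - sigma2) / (1/sqrt(d1) - 1/sqrt(d2)) = (325.8 - 182.4) / (277.35 - 88.7357) = 0.760281 MPa*m^0.5
sigma0 = sigma1 - k/sqrt(d1) = 325.8 - 0.760281*277.35 = 114.936 MPa
sigma_y(d3) = 114.936 + 0.760281 / sqrt(9e-05) = 195.1 MPa


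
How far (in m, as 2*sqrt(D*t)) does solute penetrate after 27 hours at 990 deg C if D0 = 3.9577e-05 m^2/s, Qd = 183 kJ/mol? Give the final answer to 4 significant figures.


Step 1: D = D0 * exp(-Qd/(R*T))
T = 1263.15 K
D = 3.9577e-05 * exp(-183e3 / (8.314 * 1263.15)) = 1.0706e-12 m^2/s
Step 2: L = 2*sqrt(D*t)
t = 27 h = 97200 s
L = 2*sqrt(1.0706e-12 * 97200) = 6.452e-04 m


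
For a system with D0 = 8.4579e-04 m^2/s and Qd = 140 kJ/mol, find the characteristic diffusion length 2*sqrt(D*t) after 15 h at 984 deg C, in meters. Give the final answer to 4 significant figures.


Step 1: D = D0 * exp(-Qd/(R*T))
T = 1257.15 K
D = 8.4579e-04 * exp(-140e3 / (8.314 * 1257.15)) = 1.28839e-09 m^2/s
Step 2: L = 2*sqrt(D*t)
t = 15 h = 54000 s
L = 2*sqrt(1.28839e-09 * 54000) = 0.01668 m


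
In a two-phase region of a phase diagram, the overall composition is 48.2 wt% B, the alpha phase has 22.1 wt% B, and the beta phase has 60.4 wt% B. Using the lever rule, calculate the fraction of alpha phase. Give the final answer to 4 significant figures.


f_alpha = (C_beta - C0) / (C_beta - C_alpha)
f_alpha = (60.4 - 48.2) / (60.4 - 22.1)
f_alpha = 0.3185


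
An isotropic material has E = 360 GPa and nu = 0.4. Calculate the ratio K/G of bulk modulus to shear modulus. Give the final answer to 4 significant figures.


G = E / (2*(1+nu))
G = 360 / (2*(1+0.4)) = 128.571 GPa
K = E / (3*(1-2*nu))
K = 360 / (3*(1-2*0.4)) = 600 GPa
K/G = 600 / 128.571 = 4.667


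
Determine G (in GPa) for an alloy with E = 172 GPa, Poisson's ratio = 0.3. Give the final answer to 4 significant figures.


G = E / (2*(1+nu))
G = 172 / (2*(1+0.3))
G = 66.15 GPa


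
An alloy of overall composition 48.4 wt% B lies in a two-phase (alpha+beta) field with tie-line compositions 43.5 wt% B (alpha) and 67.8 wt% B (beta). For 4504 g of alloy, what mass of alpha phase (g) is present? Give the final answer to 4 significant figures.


f_alpha = (C_beta - C0) / (C_beta - C_alpha)
f_alpha = (67.8 - 48.4) / (67.8 - 43.5) = 0.798354
m_alpha = f_alpha * m_total = 0.798354 * 4504 = 3596 g


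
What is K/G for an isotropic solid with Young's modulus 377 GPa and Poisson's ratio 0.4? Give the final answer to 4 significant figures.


G = E / (2*(1+nu))
G = 377 / (2*(1+0.4)) = 134.643 GPa
K = E / (3*(1-2*nu))
K = 377 / (3*(1-2*0.4)) = 628.333 GPa
K/G = 628.333 / 134.643 = 4.667


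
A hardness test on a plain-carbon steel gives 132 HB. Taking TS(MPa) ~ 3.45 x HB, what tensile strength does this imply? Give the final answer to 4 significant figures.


TS (MPa) = 3.45 * HB
TS = 3.45 * 132
TS = 455.4 MPa


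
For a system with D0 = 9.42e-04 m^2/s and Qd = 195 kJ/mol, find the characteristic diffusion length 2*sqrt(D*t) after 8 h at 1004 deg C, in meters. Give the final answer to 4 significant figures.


Step 1: D = D0 * exp(-Qd/(R*T))
T = 1277.15 K
D = 9.42e-04 * exp(-195e3 / (8.314 * 1277.15)) = 9.96286e-12 m^2/s
Step 2: L = 2*sqrt(D*t)
t = 8 h = 28800 s
L = 2*sqrt(9.96286e-12 * 28800) = 1.071e-03 m


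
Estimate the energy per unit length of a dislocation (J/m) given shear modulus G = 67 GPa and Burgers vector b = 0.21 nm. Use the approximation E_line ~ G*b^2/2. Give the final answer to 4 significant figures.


E = G*b^2/2
b = 0.21 nm = 2.1e-10 m
G = 67 GPa = 6.7e+10 Pa
E = 0.5 * 6.7e+10 * (2.1e-10)^2
E = 1.477e-09 J/m


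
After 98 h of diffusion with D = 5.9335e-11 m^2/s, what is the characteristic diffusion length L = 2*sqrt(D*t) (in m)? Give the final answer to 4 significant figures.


t = 98 hr = 352800 s
Diffusion length = 2*sqrt(D*t)
= 2*sqrt(5.9335e-11 * 352800)
= 9.151e-03 m


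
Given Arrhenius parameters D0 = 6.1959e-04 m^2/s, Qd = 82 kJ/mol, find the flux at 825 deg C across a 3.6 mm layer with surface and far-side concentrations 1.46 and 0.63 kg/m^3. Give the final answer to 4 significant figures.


Step 1: D = D0 * exp(-Qd/(R*T))
T = 825 + 273.15 = 1098.15 K
D = 6.1959e-04 * exp(-82e3 / (8.314 * 1098.15)) = 7.7902e-08 m^2/s
Step 2: J = D * (C1 - C2) / dx
J = 7.7902e-08 * (1.46 - 0.63) / 3.6e-03
J = 1.796e-05 kg/(m^2*s)


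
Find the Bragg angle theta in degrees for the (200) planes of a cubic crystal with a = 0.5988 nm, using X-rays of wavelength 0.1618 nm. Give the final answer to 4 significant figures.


d = a / sqrt(h^2+k^2+l^2)
d = 0.5988 / sqrt(4) = 0.2994 nm
lambda = 2*d*sin(theta)  =>  sin(theta) = lambda / (2*d)
sin(theta) = 0.1618 / (2 * 0.2994) = 0.270207
theta = 15.68 deg


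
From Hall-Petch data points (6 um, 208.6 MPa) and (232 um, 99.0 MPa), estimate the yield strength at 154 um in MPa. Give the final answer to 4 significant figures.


sigma_y = sigma0 + k / sqrt(d)
1/sqrt(d1) = 1/sqrt(6e-06) = 408.248;  1/sqrt(d2) = 65.6532
k = (sigma1 - sigma2) / (1/sqrt(d1) - 1/sqrt(d2)) = (208.6 - 99.0) / (408.248 - 65.6532) = 0.319911 MPa*m^0.5
sigma0 = sigma1 - k/sqrt(d1) = 208.6 - 0.319911*408.248 = 77.9968 MPa
sigma_y(d3) = 77.9968 + 0.319911 / sqrt(1.54e-04) = 103.8 MPa


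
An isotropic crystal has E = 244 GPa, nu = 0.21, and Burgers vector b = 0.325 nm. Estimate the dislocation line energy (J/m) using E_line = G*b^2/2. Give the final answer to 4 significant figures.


Step 1: G = E / (2*(1+nu))
G = 244 / (2*(1+0.21)) = 100.826 GPa = 1.00826e+11 Pa
Step 2: E_line = G*b^2/2
b = 0.325 nm = 3.25e-10 m
E_line = 0.5 * 1.00826e+11 * (3.25e-10)^2 = 5.325e-09 J/m


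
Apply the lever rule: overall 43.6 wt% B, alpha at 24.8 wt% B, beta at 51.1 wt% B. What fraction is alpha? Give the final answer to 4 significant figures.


f_alpha = (C_beta - C0) / (C_beta - C_alpha)
f_alpha = (51.1 - 43.6) / (51.1 - 24.8)
f_alpha = 0.2852


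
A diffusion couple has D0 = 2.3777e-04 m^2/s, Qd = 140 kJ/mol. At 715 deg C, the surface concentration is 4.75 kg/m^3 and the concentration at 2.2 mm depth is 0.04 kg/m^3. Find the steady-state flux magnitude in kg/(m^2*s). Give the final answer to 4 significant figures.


Step 1: D = D0 * exp(-Qd/(R*T))
T = 715 + 273.15 = 988.15 K
D = 2.3777e-04 * exp(-140e3 / (8.314 * 988.15)) = 9.44808e-12 m^2/s
Step 2: J = D * (C1 - C2) / dx
J = 9.44808e-12 * (4.75 - 0.04) / 2.2e-03
J = 2.023e-08 kg/(m^2*s)


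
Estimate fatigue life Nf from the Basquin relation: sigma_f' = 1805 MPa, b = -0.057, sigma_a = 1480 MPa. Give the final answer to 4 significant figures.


sigma_a = sigma_f' * (2*Nf)^b
2*Nf = (sigma_a / sigma_f')^(1/b)
2*Nf = (1480 / 1805)^(1/-0.057)
2*Nf = 32.5501
Nf = 16.28 cycles


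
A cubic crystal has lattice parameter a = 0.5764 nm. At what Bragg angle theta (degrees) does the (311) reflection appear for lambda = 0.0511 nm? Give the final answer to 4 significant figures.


d = a / sqrt(h^2+k^2+l^2)
d = 0.5764 / sqrt(11) = 0.173791 nm
lambda = 2*d*sin(theta)  =>  sin(theta) = lambda / (2*d)
sin(theta) = 0.0511 / (2 * 0.173791) = 0.147016
theta = 8.454 deg


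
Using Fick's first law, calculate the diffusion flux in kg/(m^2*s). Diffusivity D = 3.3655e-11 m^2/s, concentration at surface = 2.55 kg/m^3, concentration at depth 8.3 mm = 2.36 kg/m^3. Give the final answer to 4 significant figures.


J = -D * (dC/dx) = D * (C1 - C2) / dx
J = 3.3655e-11 * (2.55 - 2.36) / 8.3e-03
J = 7.704e-10 kg/(m^2*s)


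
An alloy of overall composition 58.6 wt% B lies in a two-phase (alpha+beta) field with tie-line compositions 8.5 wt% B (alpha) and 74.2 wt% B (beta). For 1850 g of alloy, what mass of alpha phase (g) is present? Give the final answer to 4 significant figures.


f_alpha = (C_beta - C0) / (C_beta - C_alpha)
f_alpha = (74.2 - 58.6) / (74.2 - 8.5) = 0.237443
m_alpha = f_alpha * m_total = 0.237443 * 1850 = 439.3 g


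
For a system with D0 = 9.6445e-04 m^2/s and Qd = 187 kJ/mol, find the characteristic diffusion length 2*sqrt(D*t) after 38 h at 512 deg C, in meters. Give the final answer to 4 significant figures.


Step 1: D = D0 * exp(-Qd/(R*T))
T = 785.15 K
D = 9.6445e-04 * exp(-187e3 / (8.314 * 785.15)) = 3.49182e-16 m^2/s
Step 2: L = 2*sqrt(D*t)
t = 38 h = 136800 s
L = 2*sqrt(3.49182e-16 * 136800) = 1.382e-05 m


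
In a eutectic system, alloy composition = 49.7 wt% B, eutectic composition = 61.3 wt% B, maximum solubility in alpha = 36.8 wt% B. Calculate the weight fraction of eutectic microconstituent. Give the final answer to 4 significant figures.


f_primary = (C_e - C0) / (C_e - C_alpha_max)
f_primary = (61.3 - 49.7) / (61.3 - 36.8)
f_primary = 0.473469
f_eutectic = 1 - 0.473469 = 0.5265


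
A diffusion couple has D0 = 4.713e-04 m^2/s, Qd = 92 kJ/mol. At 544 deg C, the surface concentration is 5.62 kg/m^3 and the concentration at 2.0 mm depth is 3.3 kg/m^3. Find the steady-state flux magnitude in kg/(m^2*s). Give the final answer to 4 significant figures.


Step 1: D = D0 * exp(-Qd/(R*T))
T = 544 + 273.15 = 817.15 K
D = 4.713e-04 * exp(-92e3 / (8.314 * 817.15)) = 6.19689e-10 m^2/s
Step 2: J = D * (C1 - C2) / dx
J = 6.19689e-10 * (5.62 - 3.3) / 2e-03
J = 7.188e-07 kg/(m^2*s)


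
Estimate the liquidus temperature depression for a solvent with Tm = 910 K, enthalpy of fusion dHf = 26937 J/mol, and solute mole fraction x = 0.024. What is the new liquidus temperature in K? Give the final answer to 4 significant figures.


dT = R*Tm^2*x / dHf
dT = 8.314 * 910^2 * 0.024 / 26937
dT = 6.13416 K
T_new = 910 - 6.13416 = 903.9 K


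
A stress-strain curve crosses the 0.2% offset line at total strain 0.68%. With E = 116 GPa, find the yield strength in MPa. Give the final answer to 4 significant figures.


Offset strain = 0.002
Elastic strain at yield = total_strain - offset = 6.8e-03 - 0.002 = 4.8e-03
sigma_y = E * elastic_strain = 116000 * 4.8e-03
sigma_y = 556.8 MPa


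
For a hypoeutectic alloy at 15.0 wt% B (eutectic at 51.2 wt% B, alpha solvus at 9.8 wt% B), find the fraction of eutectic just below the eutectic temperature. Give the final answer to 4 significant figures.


f_primary = (C_e - C0) / (C_e - C_alpha_max)
f_primary = (51.2 - 15.0) / (51.2 - 9.8)
f_primary = 0.874396
f_eutectic = 1 - 0.874396 = 0.1256


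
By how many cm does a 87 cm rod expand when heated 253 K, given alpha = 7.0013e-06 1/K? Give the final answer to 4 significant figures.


dL = L0 * alpha * dT
dL = 87 * 7.0013e-06 * 253
dL = 0.1541 cm


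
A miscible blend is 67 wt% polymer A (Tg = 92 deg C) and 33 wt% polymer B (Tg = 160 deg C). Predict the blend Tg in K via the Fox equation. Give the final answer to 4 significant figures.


1/Tg = w1/Tg1 + w2/Tg2 (in Kelvin)
Tg1 = 365.15 K, Tg2 = 433.15 K
1/Tg = 0.67/365.15 + 0.33/433.15
Tg = 385.1 K


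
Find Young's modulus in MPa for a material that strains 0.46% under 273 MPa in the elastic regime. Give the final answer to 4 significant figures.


E = sigma / epsilon
epsilon = 0.46% = 4.6e-03
E = 273 / 4.6e-03
E = 59350 MPa


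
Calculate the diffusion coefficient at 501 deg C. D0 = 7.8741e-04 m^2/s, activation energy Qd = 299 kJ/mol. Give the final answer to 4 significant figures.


D = D0 * exp(-Qd / (R*T))
T = 774.15 K
D = 7.8741e-04 * exp(-299e3 / (8.314 * 774.15))
D = 5.259e-24 m^2/s


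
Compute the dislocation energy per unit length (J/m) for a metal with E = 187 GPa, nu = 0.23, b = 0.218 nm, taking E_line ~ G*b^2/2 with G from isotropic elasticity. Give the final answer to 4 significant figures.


Step 1: G = E / (2*(1+nu))
G = 187 / (2*(1+0.23)) = 76.0163 GPa = 7.60163e+10 Pa
Step 2: E_line = G*b^2/2
b = 0.218 nm = 2.18e-10 m
E_line = 0.5 * 7.60163e+10 * (2.18e-10)^2 = 1.806e-09 J/m


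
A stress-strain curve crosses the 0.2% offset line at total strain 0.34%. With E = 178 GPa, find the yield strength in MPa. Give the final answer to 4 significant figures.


Offset strain = 0.002
Elastic strain at yield = total_strain - offset = 3.4e-03 - 0.002 = 1.4e-03
sigma_y = E * elastic_strain = 178000 * 1.4e-03
sigma_y = 249.2 MPa


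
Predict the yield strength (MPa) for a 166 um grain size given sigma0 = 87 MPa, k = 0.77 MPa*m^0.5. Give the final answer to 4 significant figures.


sigma_y = sigma0 + k / sqrt(d)
d = 166 um = 1.66e-04 m
sigma_y = 87 + 0.77 / sqrt(1.66e-04)
sigma_y = 146.8 MPa


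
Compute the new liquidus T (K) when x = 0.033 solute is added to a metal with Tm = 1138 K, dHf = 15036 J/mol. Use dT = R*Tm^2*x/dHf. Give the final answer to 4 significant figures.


dT = R*Tm^2*x / dHf
dT = 8.314 * 1138^2 * 0.033 / 15036
dT = 23.6307 K
T_new = 1138 - 23.6307 = 1114 K


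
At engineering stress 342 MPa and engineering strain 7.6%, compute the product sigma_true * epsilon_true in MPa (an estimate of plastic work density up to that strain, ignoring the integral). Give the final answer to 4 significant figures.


sigma_true = sigma_eng * (1 + epsilon_eng)
sigma_true = 342 * (1 + 0.076) = 367.992 MPa
epsilon_true = ln(1 + epsilon_eng)
epsilon_true = ln(1 + 0.076) = 0.0732505
sigma_true * epsilon_true = 367.992 * 0.0732505 = 26.96 MPa


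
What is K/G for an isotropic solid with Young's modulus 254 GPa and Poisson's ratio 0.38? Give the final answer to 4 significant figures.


G = E / (2*(1+nu))
G = 254 / (2*(1+0.38)) = 92.029 GPa
K = E / (3*(1-2*nu))
K = 254 / (3*(1-2*0.38)) = 352.778 GPa
K/G = 352.778 / 92.029 = 3.833


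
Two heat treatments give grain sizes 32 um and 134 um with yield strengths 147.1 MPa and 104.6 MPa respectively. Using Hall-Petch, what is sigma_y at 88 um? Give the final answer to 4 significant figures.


sigma_y = sigma0 + k / sqrt(d)
1/sqrt(d1) = 1/sqrt(3.2e-05) = 176.777;  1/sqrt(d2) = 86.3868
k = (sigma1 - sigma2) / (1/sqrt(d1) - 1/sqrt(d2)) = (147.1 - 104.6) / (176.777 - 86.3868) = 0.470186 MPa*m^0.5
sigma0 = sigma1 - k/sqrt(d1) = 147.1 - 0.470186*176.777 = 63.9822 MPa
sigma_y(d3) = 63.9822 + 0.470186 / sqrt(8.8e-05) = 114.1 MPa


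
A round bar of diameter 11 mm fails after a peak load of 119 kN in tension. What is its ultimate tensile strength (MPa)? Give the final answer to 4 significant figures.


A0 = pi*(d/2)^2 = pi*(11/2)^2 = 95.0332 mm^2
UTS = F_max / A0 = 119*1000 / 95.0332
UTS = 1252 MPa


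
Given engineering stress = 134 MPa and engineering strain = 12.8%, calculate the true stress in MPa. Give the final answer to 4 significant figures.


sigma_true = sigma_eng * (1 + epsilon_eng)
sigma_true = 134 * (1 + 0.128)
sigma_true = 151.2 MPa


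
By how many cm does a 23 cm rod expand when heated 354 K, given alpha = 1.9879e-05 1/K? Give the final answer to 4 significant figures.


dL = L0 * alpha * dT
dL = 23 * 1.9879e-05 * 354
dL = 0.1619 cm


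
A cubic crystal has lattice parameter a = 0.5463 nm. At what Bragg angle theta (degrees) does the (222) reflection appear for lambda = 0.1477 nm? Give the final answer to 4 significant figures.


d = a / sqrt(h^2+k^2+l^2)
d = 0.5463 / sqrt(12) = 0.157703 nm
lambda = 2*d*sin(theta)  =>  sin(theta) = lambda / (2*d)
sin(theta) = 0.1477 / (2 * 0.157703) = 0.468285
theta = 27.92 deg


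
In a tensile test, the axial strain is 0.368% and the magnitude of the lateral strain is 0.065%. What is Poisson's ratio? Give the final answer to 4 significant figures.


nu = -epsilon_lat / epsilon_axial
Lateral strain is contraction (negative), so using magnitudes:
nu = 0.065 / 0.368
nu = 0.1766


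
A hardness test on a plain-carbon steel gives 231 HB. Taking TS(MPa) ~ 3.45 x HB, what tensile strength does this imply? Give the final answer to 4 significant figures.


TS (MPa) = 3.45 * HB
TS = 3.45 * 231
TS = 797 MPa


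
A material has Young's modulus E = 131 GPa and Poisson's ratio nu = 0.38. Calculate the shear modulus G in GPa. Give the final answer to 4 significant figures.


G = E / (2*(1+nu))
G = 131 / (2*(1+0.38))
G = 47.46 GPa


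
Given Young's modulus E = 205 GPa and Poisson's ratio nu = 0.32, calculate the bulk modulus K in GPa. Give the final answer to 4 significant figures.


K = E / (3*(1-2*nu))
K = 205 / (3*(1-2*0.32))
K = 189.8 GPa


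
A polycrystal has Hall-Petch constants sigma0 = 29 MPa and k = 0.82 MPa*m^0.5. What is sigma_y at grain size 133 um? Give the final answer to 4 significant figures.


sigma_y = sigma0 + k / sqrt(d)
d = 133 um = 1.33e-04 m
sigma_y = 29 + 0.82 / sqrt(1.33e-04)
sigma_y = 100.1 MPa


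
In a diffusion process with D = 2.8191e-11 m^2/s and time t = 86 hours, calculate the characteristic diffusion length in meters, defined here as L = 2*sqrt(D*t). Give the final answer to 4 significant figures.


t = 86 hr = 309600 s
Diffusion length = 2*sqrt(D*t)
= 2*sqrt(2.8191e-11 * 309600)
= 5.909e-03 m


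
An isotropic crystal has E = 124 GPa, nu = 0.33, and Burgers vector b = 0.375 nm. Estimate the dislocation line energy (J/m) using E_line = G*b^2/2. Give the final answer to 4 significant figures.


Step 1: G = E / (2*(1+nu))
G = 124 / (2*(1+0.33)) = 46.6165 GPa = 4.66165e+10 Pa
Step 2: E_line = G*b^2/2
b = 0.375 nm = 3.75e-10 m
E_line = 0.5 * 4.66165e+10 * (3.75e-10)^2 = 3.278e-09 J/m


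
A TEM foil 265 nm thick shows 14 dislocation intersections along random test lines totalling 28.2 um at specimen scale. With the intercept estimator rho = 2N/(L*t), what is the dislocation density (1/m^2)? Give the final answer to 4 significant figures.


rho = 2N / (L * t)
L = 28.2 um = 2.82e-05 m, t = 265 nm = 2.65e-07 m
rho = 2 * 14 / (2.82e-05 * 2.65e-07)
rho = 3.747e+12 1/m^2


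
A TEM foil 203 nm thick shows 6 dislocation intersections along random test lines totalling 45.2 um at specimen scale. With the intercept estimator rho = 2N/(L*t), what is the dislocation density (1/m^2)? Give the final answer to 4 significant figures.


rho = 2N / (L * t)
L = 45.2 um = 4.52e-05 m, t = 203 nm = 2.03e-07 m
rho = 2 * 6 / (4.52e-05 * 2.03e-07)
rho = 1.308e+12 1/m^2


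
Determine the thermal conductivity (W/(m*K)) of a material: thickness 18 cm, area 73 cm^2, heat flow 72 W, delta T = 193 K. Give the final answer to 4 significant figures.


k = Q*L / (A*dT)
L = 0.18 m, A = 7.3e-03 m^2
k = 72 * 0.18 / (7.3e-03 * 193)
k = 9.199 W/(m*K)


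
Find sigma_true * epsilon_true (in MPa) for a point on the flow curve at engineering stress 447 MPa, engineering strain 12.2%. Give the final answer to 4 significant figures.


sigma_true = sigma_eng * (1 + epsilon_eng)
sigma_true = 447 * (1 + 0.122) = 501.534 MPa
epsilon_true = ln(1 + epsilon_eng)
epsilon_true = ln(1 + 0.122) = 0.115113
sigma_true * epsilon_true = 501.534 * 0.115113 = 57.73 MPa


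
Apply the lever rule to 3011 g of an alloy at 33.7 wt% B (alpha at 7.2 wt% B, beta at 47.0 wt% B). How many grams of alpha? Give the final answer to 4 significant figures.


f_alpha = (C_beta - C0) / (C_beta - C_alpha)
f_alpha = (47.0 - 33.7) / (47.0 - 7.2) = 0.334171
m_alpha = f_alpha * m_total = 0.334171 * 3011 = 1006 g


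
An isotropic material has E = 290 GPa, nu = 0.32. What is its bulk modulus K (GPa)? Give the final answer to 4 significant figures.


K = E / (3*(1-2*nu))
K = 290 / (3*(1-2*0.32))
K = 268.5 GPa


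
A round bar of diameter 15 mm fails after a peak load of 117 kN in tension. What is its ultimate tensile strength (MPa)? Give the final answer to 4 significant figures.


A0 = pi*(d/2)^2 = pi*(15/2)^2 = 176.715 mm^2
UTS = F_max / A0 = 117*1000 / 176.715
UTS = 662.1 MPa


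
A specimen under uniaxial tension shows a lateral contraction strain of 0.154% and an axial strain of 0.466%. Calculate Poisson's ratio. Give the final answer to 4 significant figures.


nu = -epsilon_lat / epsilon_axial
Lateral strain is contraction (negative), so using magnitudes:
nu = 0.154 / 0.466
nu = 0.3305


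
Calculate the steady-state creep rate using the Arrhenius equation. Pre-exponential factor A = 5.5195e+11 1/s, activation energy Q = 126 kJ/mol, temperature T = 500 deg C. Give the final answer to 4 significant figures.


rate = A * exp(-Q / (R*T))
T = 500 + 273.15 = 773.15 K
rate = 5.5195e+11 * exp(-126e3 / (8.314 * 773.15))
rate = 1694 1/s


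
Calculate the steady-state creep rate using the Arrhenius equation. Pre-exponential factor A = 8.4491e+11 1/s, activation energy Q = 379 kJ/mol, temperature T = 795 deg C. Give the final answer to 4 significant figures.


rate = A * exp(-Q / (R*T))
T = 795 + 273.15 = 1068.15 K
rate = 8.4491e+11 * exp(-379e3 / (8.314 * 1068.15))
rate = 2.468e-07 1/s


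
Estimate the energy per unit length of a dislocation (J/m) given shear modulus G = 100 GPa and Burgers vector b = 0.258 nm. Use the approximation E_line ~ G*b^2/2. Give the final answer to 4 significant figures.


E = G*b^2/2
b = 0.258 nm = 2.58e-10 m
G = 100 GPa = 1e+11 Pa
E = 0.5 * 1e+11 * (2.58e-10)^2
E = 3.328e-09 J/m


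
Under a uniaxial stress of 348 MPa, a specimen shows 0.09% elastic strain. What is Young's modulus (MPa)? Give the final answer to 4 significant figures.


E = sigma / epsilon
epsilon = 0.09% = 9e-04
E = 348 / 9e-04
E = 386700 MPa


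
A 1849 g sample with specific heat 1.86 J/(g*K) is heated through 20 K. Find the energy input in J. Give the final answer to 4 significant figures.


Q = m * cp * dT
Q = 1849 * 1.86 * 20
Q = 68780 J


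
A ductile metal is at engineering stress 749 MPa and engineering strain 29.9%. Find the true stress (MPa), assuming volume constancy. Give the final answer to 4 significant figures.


sigma_true = sigma_eng * (1 + epsilon_eng)
sigma_true = 749 * (1 + 0.299)
sigma_true = 973 MPa


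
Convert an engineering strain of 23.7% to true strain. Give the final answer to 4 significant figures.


epsilon_true = ln(1 + epsilon_eng)
epsilon_true = ln(1 + 0.237)
epsilon_true = 0.2127


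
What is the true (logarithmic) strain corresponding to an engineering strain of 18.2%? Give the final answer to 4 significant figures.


epsilon_true = ln(1 + epsilon_eng)
epsilon_true = ln(1 + 0.182)
epsilon_true = 0.1672


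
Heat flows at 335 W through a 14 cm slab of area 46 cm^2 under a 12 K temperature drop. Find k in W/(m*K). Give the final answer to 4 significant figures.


k = Q*L / (A*dT)
L = 0.14 m, A = 4.6e-03 m^2
k = 335 * 0.14 / (4.6e-03 * 12)
k = 849.6 W/(m*K)


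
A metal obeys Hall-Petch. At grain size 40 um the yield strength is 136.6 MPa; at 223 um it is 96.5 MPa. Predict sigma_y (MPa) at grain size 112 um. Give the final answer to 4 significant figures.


sigma_y = sigma0 + k / sqrt(d)
1/sqrt(d1) = 1/sqrt(4e-05) = 158.114;  1/sqrt(d2) = 66.965
k = (sigma1 - sigma2) / (1/sqrt(d1) - 1/sqrt(d2)) = (136.6 - 96.5) / (158.114 - 66.965) = 0.439939 MPa*m^0.5
sigma0 = sigma1 - k/sqrt(d1) = 136.6 - 0.439939*158.114 = 67.0395 MPa
sigma_y(d3) = 67.0395 + 0.439939 / sqrt(1.12e-04) = 108.6 MPa


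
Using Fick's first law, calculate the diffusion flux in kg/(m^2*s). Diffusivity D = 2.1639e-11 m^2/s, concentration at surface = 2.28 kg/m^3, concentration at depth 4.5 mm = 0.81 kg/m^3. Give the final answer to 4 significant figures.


J = -D * (dC/dx) = D * (C1 - C2) / dx
J = 2.1639e-11 * (2.28 - 0.81) / 4.5e-03
J = 7.069e-09 kg/(m^2*s)


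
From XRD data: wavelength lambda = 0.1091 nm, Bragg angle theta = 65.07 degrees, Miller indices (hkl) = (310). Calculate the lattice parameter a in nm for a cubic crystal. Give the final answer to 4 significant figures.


d = lambda / (2*sin(theta))
d = 0.1091 / (2*sin(65.07 deg))
d = 0.060155 nm
a = d * sqrt(h^2+k^2+l^2) = 0.060155 * sqrt(10)
a = 0.1902 nm


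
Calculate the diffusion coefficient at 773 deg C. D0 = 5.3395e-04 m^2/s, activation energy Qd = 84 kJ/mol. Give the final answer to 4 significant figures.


D = D0 * exp(-Qd / (R*T))
T = 1046.15 K
D = 5.3395e-04 * exp(-84e3 / (8.314 * 1046.15))
D = 3.413e-08 m^2/s


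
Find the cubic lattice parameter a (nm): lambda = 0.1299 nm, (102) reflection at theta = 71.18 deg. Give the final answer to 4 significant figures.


d = lambda / (2*sin(theta))
d = 0.1299 / (2*sin(71.18 deg))
d = 0.0686186 nm
a = d * sqrt(h^2+k^2+l^2) = 0.0686186 * sqrt(5)
a = 0.1534 nm


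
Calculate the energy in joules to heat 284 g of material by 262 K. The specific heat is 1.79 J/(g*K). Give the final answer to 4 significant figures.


Q = m * cp * dT
Q = 284 * 1.79 * 262
Q = 133200 J


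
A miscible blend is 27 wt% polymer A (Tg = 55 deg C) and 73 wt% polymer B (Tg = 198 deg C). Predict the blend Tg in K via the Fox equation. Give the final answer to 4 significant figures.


1/Tg = w1/Tg1 + w2/Tg2 (in Kelvin)
Tg1 = 328.15 K, Tg2 = 471.15 K
1/Tg = 0.27/328.15 + 0.73/471.15
Tg = 421.6 K


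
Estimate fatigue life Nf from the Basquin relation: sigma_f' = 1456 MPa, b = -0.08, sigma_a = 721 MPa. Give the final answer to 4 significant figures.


sigma_a = sigma_f' * (2*Nf)^b
2*Nf = (sigma_a / sigma_f')^(1/b)
2*Nf = (721 / 1456)^(1/-0.08)
2*Nf = 6536.22
Nf = 3268 cycles


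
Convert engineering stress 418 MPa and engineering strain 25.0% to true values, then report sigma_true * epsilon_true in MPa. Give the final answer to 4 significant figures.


sigma_true = sigma_eng * (1 + epsilon_eng)
sigma_true = 418 * (1 + 0.25) = 522.5 MPa
epsilon_true = ln(1 + epsilon_eng)
epsilon_true = ln(1 + 0.25) = 0.223144
sigma_true * epsilon_true = 522.5 * 0.223144 = 116.6 MPa


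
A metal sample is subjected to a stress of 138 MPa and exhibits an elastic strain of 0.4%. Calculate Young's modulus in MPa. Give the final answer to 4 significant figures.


E = sigma / epsilon
epsilon = 0.4% = 4e-03
E = 138 / 4e-03
E = 34500 MPa


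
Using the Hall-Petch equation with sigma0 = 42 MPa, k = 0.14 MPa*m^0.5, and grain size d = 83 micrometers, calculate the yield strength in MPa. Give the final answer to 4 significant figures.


sigma_y = sigma0 + k / sqrt(d)
d = 83 um = 8.3e-05 m
sigma_y = 42 + 0.14 / sqrt(8.3e-05)
sigma_y = 57.37 MPa


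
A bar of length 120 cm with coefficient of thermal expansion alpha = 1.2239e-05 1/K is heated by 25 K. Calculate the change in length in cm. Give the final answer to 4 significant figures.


dL = L0 * alpha * dT
dL = 120 * 1.2239e-05 * 25
dL = 0.03672 cm


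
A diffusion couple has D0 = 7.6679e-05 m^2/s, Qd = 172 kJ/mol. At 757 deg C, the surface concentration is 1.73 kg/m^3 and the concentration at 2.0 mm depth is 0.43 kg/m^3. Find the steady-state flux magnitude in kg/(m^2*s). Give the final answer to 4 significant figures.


Step 1: D = D0 * exp(-Qd/(R*T))
T = 757 + 273.15 = 1030.15 K
D = 7.6679e-05 * exp(-172e3 / (8.314 * 1030.15)) = 1.4553e-13 m^2/s
Step 2: J = D * (C1 - C2) / dx
J = 1.4553e-13 * (1.73 - 0.43) / 2e-03
J = 9.459e-11 kg/(m^2*s)


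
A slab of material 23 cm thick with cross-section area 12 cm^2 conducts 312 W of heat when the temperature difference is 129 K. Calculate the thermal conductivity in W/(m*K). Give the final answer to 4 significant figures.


k = Q*L / (A*dT)
L = 0.23 m, A = 1.2e-03 m^2
k = 312 * 0.23 / (1.2e-03 * 129)
k = 463.6 W/(m*K)


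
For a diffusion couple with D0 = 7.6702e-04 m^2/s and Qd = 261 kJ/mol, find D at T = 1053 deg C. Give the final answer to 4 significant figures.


D = D0 * exp(-Qd / (R*T))
T = 1326.15 K
D = 7.6702e-04 * exp(-261e3 / (8.314 * 1326.15))
D = 4.019e-14 m^2/s


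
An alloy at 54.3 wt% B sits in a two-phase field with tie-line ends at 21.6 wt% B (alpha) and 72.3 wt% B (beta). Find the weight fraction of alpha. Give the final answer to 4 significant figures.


f_alpha = (C_beta - C0) / (C_beta - C_alpha)
f_alpha = (72.3 - 54.3) / (72.3 - 21.6)
f_alpha = 0.355


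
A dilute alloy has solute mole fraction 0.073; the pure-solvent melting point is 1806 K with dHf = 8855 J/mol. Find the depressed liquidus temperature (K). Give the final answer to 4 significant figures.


dT = R*Tm^2*x / dHf
dT = 8.314 * 1806^2 * 0.073 / 8855
dT = 223.553 K
T_new = 1806 - 223.553 = 1582 K


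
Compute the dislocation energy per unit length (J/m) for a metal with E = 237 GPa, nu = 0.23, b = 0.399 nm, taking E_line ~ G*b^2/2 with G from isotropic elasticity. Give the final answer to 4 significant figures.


Step 1: G = E / (2*(1+nu))
G = 237 / (2*(1+0.23)) = 96.3415 GPa = 9.63415e+10 Pa
Step 2: E_line = G*b^2/2
b = 0.399 nm = 3.99e-10 m
E_line = 0.5 * 9.63415e+10 * (3.99e-10)^2 = 7.669e-09 J/m


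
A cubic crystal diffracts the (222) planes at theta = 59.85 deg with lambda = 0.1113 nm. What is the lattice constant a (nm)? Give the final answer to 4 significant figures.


d = lambda / (2*sin(theta))
d = 0.1113 / (2*sin(59.85 deg))
d = 0.0643566 nm
a = d * sqrt(h^2+k^2+l^2) = 0.0643566 * sqrt(12)
a = 0.2229 nm


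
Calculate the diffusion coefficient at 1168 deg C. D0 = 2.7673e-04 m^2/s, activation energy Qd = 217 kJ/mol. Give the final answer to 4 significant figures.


D = D0 * exp(-Qd / (R*T))
T = 1441.15 K
D = 2.7673e-04 * exp(-217e3 / (8.314 * 1441.15))
D = 3.772e-12 m^2/s


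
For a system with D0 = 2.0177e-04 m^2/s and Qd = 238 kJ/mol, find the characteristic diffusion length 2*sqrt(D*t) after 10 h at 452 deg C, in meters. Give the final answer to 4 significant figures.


Step 1: D = D0 * exp(-Qd/(R*T))
T = 725.15 K
D = 2.0177e-04 * exp(-238e3 / (8.314 * 725.15)) = 1.44681e-21 m^2/s
Step 2: L = 2*sqrt(D*t)
t = 10 h = 36000 s
L = 2*sqrt(1.44681e-21 * 36000) = 1.443e-08 m


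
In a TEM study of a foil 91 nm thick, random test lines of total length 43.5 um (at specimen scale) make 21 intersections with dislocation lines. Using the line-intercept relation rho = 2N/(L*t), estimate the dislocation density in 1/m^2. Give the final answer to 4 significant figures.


rho = 2N / (L * t)
L = 43.5 um = 4.35e-05 m, t = 91 nm = 9.1e-08 m
rho = 2 * 21 / (4.35e-05 * 9.1e-08)
rho = 1.061e+13 1/m^2


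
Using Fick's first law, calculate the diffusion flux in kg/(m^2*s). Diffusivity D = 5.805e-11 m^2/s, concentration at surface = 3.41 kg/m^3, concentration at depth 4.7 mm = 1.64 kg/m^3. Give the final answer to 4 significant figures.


J = -D * (dC/dx) = D * (C1 - C2) / dx
J = 5.805e-11 * (3.41 - 1.64) / 4.7e-03
J = 2.186e-08 kg/(m^2*s)


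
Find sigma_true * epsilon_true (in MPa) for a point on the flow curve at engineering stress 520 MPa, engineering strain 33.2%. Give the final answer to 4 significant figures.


sigma_true = sigma_eng * (1 + epsilon_eng)
sigma_true = 520 * (1 + 0.332) = 692.64 MPa
epsilon_true = ln(1 + epsilon_eng)
epsilon_true = ln(1 + 0.332) = 0.286682
sigma_true * epsilon_true = 692.64 * 0.286682 = 198.6 MPa


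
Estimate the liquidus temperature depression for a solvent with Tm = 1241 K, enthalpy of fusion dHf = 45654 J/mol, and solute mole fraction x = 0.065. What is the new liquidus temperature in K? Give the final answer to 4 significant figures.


dT = R*Tm^2*x / dHf
dT = 8.314 * 1241^2 * 0.065 / 45654
dT = 18.2301 K
T_new = 1241 - 18.2301 = 1223 K


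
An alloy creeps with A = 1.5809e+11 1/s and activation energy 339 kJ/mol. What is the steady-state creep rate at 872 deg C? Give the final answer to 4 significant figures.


rate = A * exp(-Q / (R*T))
T = 872 + 273.15 = 1145.15 K
rate = 1.5809e+11 * exp(-339e3 / (8.314 * 1145.15))
rate = 5.436e-05 1/s


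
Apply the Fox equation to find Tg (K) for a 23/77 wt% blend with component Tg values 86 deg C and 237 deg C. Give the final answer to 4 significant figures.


1/Tg = w1/Tg1 + w2/Tg2 (in Kelvin)
Tg1 = 359.15 K, Tg2 = 510.15 K
1/Tg = 0.23/359.15 + 0.77/510.15
Tg = 465.2 K


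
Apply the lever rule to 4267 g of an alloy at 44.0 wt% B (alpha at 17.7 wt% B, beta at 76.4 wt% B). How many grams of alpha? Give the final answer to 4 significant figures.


f_alpha = (C_beta - C0) / (C_beta - C_alpha)
f_alpha = (76.4 - 44.0) / (76.4 - 17.7) = 0.551959
m_alpha = f_alpha * m_total = 0.551959 * 4267 = 2355 g


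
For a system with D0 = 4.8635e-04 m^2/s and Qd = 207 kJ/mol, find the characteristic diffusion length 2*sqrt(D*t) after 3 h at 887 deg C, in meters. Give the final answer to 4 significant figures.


Step 1: D = D0 * exp(-Qd/(R*T))
T = 1160.15 K
D = 4.8635e-04 * exp(-207e3 / (8.314 * 1160.15)) = 2.32614e-13 m^2/s
Step 2: L = 2*sqrt(D*t)
t = 3 h = 10800 s
L = 2*sqrt(2.32614e-13 * 10800) = 1.002e-04 m
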